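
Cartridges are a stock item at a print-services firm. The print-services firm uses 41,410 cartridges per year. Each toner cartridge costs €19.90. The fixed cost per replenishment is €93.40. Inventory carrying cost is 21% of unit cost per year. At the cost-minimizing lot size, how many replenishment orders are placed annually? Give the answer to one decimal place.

Holding cost H = 0.21 × €19.90 = €4.1790 per unit per year.
EOQ = √(2DS/H) = √(2 × 41,410 × 93.4 / 4.179) ≈ 1360.52.
Orders per year = D / Q* = 41,410 / 1360.52 ≈ 30.437.

N ≈ 30.4 orders per year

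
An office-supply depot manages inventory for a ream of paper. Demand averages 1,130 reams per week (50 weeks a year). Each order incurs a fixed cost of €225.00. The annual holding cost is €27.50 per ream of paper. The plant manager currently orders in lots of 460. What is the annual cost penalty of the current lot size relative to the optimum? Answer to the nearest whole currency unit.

Extra cost ≈ €7,519 per year

Annual demand D = 1,130 × 50 = 56,500.
EOQ = √(2DS/H) = √(2 × 56,500 × 225 / 27.5) ≈ 961.53.
Cost at Q* = (D/Q*)S + (Q*/2)H = √(2DSH) ≈ €26,442.15.
Cost at Q = 460: (56,500/460)×225 + (460/2)×27.5 = €27,635.87 + €6,325.00 = €33,960.87.
Excess = €33,960.87 − €26,442.15 = €7,518.72.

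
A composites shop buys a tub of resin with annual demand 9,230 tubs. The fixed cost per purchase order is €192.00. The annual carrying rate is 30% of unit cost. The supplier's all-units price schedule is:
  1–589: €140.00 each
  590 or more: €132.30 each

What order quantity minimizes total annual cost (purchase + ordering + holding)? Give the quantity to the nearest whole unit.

Holding cost per unit per year at price C is H = 0.30·C.
For each price level, check whether its EOQ is feasible; otherwise the best quantity at that price is the breakpoint.
EOQ at €140.00 = 290.5 (feasible in tier 1): TC = 9,230×€140.00 + (9,230/290.5)×192 + (290.5/2)×0.30×€140.00 = €1,304,400.88.
EOQ at €132.30 = 298.8 < 590, so use break Q=590: TC = 9,230×€132.30 + (9,230/590.0)×192 + (590.0/2)×0.30×€132.30 = €1,235,841.21.
Lowest total cost is €1,235,841.21 at Q = 590.0.

Q* ≈ 590 tubs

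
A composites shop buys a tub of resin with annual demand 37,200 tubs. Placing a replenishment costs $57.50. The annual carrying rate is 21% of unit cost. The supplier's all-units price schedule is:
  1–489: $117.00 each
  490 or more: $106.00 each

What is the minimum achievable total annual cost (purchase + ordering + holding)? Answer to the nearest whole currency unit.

Holding cost per unit per year at price C is H = 0.21·C.
Candidates are each tier's EOQ (if it falls in that tier) and each price-break quantity.
EOQ at $117.00 = 417.3 (feasible in tier 1): TC = 37,200×$117.00 + (37,200/417.3)×57.5 + (417.3/2)×0.21×$117.00 = $4,362,652.34.
EOQ at $106.00 = 438.4 < 490, so use break Q=490: TC = 37,200×$106.00 + (37,200/490.0)×57.5 + (490.0/2)×0.21×$106.00 = $3,953,019.01.
Lowest total cost among the candidates is at Q = 490.0.

TC* ≈ $3,953,019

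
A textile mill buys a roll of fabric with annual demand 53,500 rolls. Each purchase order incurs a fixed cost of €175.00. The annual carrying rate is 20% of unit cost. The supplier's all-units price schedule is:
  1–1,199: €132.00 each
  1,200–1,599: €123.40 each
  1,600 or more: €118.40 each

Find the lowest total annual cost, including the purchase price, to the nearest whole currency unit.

Holding cost per unit per year at price C is H = 0.20·C.
Candidates are each tier's EOQ (if it falls in that tier) and each price-break quantity.
EOQ at €132.00 = 842.2 (feasible in tier 1): TC = 53,500×€132.00 + (53,500/842.2)×175 + (842.2/2)×0.20×€132.00 = €7,084,233.76.
EOQ at €123.40 = 871.0 < 1200, so use break Q=1200: TC = 53,500×€123.40 + (53,500/1200.0)×175 + (1200.0/2)×0.20×€123.40 = €6,624,510.08.
EOQ at €118.40 = 889.2 < 1600, so use break Q=1600: TC = 53,500×€118.40 + (53,500/1600.0)×175 + (1600.0/2)×0.20×€118.40 = €6,359,195.56.
Lowest total cost among the candidates is at Q = 1600.0.

TC* ≈ €6,359,196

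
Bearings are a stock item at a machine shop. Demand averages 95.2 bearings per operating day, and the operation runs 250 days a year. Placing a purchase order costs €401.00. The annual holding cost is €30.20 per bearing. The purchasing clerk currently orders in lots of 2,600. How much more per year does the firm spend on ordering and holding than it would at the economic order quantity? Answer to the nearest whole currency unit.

Extra cost ≈ €18,921 per year

Annual demand D = 95.2 × 250 = 23,800.
EOQ = √(2DS/H) = √(2 × 23,800 × 401 / 30.2) ≈ 795.01.
Cost at Q* = (D/Q*)S + (Q*/2)H = √(2DSH) ≈ €24,009.28.
Cost at Q = 2,600: (23,800/2,600)×401 + (2,600/2)×30.2 = €3,670.69 + €39,260.00 = €42,930.69.
Excess = €42,930.69 − €24,009.28 = €18,921.41.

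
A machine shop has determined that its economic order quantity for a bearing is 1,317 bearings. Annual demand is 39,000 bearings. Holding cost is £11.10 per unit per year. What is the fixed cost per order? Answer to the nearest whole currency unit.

S ≈ £247

The basic EOQ model gives Q* = √(2DS/H); rearrange for the unknown.
From Q* = √(2DS/H): S = Q*²H / (2D) = 1,317² × 11.1 / (2 × 39,000) = 246.8311.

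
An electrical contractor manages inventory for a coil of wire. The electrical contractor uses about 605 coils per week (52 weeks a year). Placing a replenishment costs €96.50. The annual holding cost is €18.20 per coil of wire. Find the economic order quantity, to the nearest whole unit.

Q* ≈ 578 coils

Annual demand D = 605 × 52 = 31,460.
EOQ = √(2DS / H) = √(2 × 31,460 × 96.5 / 18.2).
= √(6,071,780 / 18.2) = √333,614.2857 ≈ 577.594.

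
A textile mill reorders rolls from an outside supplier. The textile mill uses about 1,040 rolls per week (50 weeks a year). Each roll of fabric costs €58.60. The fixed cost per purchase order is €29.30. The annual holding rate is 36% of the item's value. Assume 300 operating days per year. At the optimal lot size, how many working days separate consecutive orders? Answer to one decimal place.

T ≈ 2.2 days

Annual demand D = 1,040 × 50 = 52,000.
Holding cost H = 0.36 × €58.60 = €21.0960 per unit per year.
The optimal lot size = √(2DS/H) = √(2 × 52,000 × 29.3 / 21.096) ≈ 380.06.
Cycle time = Q*/D × 300 = 380.06 / 52,000 × 300 ≈ 2.193 days.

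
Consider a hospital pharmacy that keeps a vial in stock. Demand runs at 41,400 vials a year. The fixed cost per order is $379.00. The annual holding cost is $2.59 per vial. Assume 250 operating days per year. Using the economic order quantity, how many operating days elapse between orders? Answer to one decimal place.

T ≈ 21.0 days

Q* = √(2DS/H) = √(2 × 41,400 × 379 / 2.59) ≈ 3480.85.
Cycle time = Q*/D × 250 = 3480.85 / 41,400 × 250 ≈ 21.020 days.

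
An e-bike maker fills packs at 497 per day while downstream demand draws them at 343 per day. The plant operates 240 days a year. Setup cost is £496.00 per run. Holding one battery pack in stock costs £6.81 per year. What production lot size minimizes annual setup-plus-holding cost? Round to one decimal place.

Annual demand D = 343 × 240 = 82,320.
Production build-up factor (1 − d/p) = 1 − 343/497 = 0.3099.
Q* = √(2DS / (H(1 − d/p))) = √(2 × 82,320 × 496 / (6.81 × 0.3099)).
= √(81,661,440 / 2.1101) ≈ 6220.894.

Q* ≈ 6,220.9 packs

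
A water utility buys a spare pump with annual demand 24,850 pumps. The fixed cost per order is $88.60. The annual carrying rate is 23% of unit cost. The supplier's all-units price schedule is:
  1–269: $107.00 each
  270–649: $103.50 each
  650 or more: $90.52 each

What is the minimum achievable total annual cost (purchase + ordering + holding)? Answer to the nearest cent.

TC* ≈ $2,259,575.62

Holding cost per unit per year at price C is H = 0.23·C.
Evaluate total cost at each tier's feasible EOQ or, if the EOQ is below the tier, at the tier's minimum quantity.
Tier 1 ($107.00): EOQ = 423.0 exceeds tier's upper bound 269, so this tier is dominated.
EOQ at $103.50 = 430.1 (feasible in tier 2): TC = 24,850×$103.50 + (24,850/430.1)×88.6 + (430.1/2)×0.23×$103.50 = $2,582,213.33.
EOQ at $90.52 = 459.9 < 650, so use break Q=650: TC = 24,850×$90.52 + (24,850/650.0)×88.6 + (650.0/2)×0.23×$90.52 = $2,259,575.62.
Lowest total cost among the candidates is at Q = 650.0.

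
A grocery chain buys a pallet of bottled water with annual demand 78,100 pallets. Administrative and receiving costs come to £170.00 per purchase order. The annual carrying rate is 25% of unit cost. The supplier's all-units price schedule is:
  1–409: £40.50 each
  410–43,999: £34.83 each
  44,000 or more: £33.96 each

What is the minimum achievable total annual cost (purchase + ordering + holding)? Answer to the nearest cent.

Holding cost per unit per year at price C is H = 0.25·C.
Evaluate total cost at each tier's feasible EOQ or, if the EOQ is below the tier, at the tier's minimum quantity.
Tier 1 (£40.50): EOQ = 1619.4 exceeds tier's upper bound 409, so this tier is dominated.
EOQ at £34.83 = 1746.3 (feasible in tier 2): TC = 78,100×£34.83 + (78,100/1746.3)×170 + (1746.3/2)×0.25×£34.83 = £2,735,428.89.
EOQ at £33.96 = 1768.5 < 44000, so use break Q=44000: TC = 78,100×£33.96 + (78,100/44000.0)×170 + (44000.0/2)×0.25×£33.96 = £2,839,357.75.
Lowest total cost among the candidates is at Q = 1746.3.

TC* ≈ £2,735,428.89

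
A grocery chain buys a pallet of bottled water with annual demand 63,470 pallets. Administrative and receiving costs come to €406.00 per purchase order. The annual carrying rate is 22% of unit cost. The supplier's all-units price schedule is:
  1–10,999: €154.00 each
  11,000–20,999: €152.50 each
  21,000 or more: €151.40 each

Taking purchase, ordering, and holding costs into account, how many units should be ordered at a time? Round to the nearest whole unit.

Holding cost per unit per year at price C is H = 0.22·C.
Candidates are each tier's EOQ (if it falls in that tier) and each price-break quantity.
EOQ at €154.00 = 1233.4 (feasible in tier 1): TC = 63,470×€154.00 + (63,470/1233.4)×406 + (1233.4/2)×0.22×€154.00 = €9,816,166.30.
EOQ at €152.50 = 1239.4 < 11000, so use break Q=11000: TC = 63,470×€152.50 + (63,470/11000.0)×406 + (11000.0/2)×0.22×€152.50 = €9,866,042.62.
EOQ at €151.40 = 1243.9 < 21000, so use break Q=21000: TC = 63,470×€151.40 + (63,470/21000.0)×406 + (21000.0/2)×0.22×€151.40 = €9,960,319.09.
Lowest total cost is €9,816,166.30 at Q = 1233.4.

Q* ≈ 1,233 pallets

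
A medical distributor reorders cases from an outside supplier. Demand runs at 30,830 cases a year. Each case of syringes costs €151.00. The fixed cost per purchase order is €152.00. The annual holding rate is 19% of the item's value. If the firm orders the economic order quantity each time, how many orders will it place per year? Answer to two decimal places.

Holding cost H = 0.19 × €151.00 = €28.6900 per unit per year.
Q* = √(2DS/H) = √(2 × 30,830 × 152 / 28.69) ≈ 571.56.
Orders per year = D / Q* = 30,830 / 571.56 ≈ 53.941.

N ≈ 53.94 orders per year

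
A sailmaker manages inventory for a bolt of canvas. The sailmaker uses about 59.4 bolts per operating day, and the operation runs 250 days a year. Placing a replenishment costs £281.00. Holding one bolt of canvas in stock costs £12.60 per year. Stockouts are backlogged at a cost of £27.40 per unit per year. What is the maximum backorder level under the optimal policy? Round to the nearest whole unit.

S* ≈ 310 bolts

Annual demand D = 59.4 × 250 = 14,850.
With planned backorders, Q* = √(2DS/H) · √((H+B)/B).
√(2DS/H) = √(2 × 14,850 × 281 / 12.6) = 813.853.
√((H+B)/B) = √((12.6+27.4)/27.4) = 1.2082.
Q* ≈ 983.333.
S* = Q* · H/(H+B) = 983.333 × 12.6/40 ≈ 309.750.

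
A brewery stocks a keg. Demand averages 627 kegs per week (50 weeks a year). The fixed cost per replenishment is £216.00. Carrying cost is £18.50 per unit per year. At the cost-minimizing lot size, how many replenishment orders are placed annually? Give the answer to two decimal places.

Annual demand D = 627 × 50 = 31,350.
Q* = √(2DS/H) = √(2 × 31,350 × 216 / 18.5) ≈ 855.61.
Orders per year = D / Q* = 31,350 / 855.61 ≈ 36.641.

N ≈ 36.64 orders per year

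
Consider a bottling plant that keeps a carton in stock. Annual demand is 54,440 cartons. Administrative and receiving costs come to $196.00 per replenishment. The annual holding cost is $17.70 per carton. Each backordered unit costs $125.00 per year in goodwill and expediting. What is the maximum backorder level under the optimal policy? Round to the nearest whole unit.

S* ≈ 146 cartons

With planned backorders, Q* = √(2DS/H) · √((H+B)/B).
√(2DS/H) = √(2 × 54,440 × 196 / 17.7) = 1098.033.
√((H+B)/B) = √((17.7+125)/125) = 1.0685.
Q* ≈ 1173.201.
S* = Q* · H/(H+B) = 1173.201 × 17.7/142.7 ≈ 145.520.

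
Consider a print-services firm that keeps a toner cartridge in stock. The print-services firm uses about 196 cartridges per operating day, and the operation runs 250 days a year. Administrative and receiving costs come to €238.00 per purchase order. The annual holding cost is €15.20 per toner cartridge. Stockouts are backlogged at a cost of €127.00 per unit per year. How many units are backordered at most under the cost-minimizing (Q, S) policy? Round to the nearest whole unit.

Annual demand D = 196 × 250 = 49,000.
With planned backorders, Q* = √(2DS/H) · √((H+B)/B).
√(2DS/H) = √(2 × 49,000 × 238 / 15.2) = 1238.739.
√((H+B)/B) = √((15.2+127)/127) = 1.0582.
Q* ≈ 1310.774.
S* = Q* · H/(H+B) = 1310.774 × 15.2/142.2 ≈ 140.111.

S* ≈ 140 cartridges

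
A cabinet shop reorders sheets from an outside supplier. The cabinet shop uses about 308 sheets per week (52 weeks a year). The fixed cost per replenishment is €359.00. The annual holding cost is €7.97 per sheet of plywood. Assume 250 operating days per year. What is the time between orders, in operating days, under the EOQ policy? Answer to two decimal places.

T ≈ 18.75 days

Annual demand D = 308 × 52 = 16,016.
EOQ = √(2DS/H) = √(2 × 16,016 × 359 / 7.97) ≈ 1201.19.
Cycle time = Q*/D × 250 = 1201.19 / 16,016 × 250 ≈ 18.750 days.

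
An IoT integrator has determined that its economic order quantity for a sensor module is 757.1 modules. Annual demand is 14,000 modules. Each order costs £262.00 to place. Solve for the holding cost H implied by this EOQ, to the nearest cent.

H ≈ £12.80

The basic EOQ model gives Q* = √(2DS/H); rearrange for the unknown.
From Q* = √(2DS/H): H = 2DS / Q*² = 2 × 14,000 × 262 / 757.1² = 12.7983.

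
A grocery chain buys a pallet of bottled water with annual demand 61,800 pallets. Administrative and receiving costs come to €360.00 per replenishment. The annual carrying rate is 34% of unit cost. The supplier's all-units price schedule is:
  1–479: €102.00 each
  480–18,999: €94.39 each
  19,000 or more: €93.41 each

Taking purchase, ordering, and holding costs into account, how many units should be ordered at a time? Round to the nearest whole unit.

Q* ≈ 1,177 pallets

Holding cost per unit per year at price C is H = 0.34·C.
For each price level, check whether its EOQ is feasible; otherwise the best quantity at that price is the breakpoint.
Tier 1 (€102.00): EOQ = 1132.7 exceeds tier's upper bound 479, so this tier is dominated.
EOQ at €94.39 = 1177.5 (feasible in tier 2): TC = 61,800×€94.39 + (61,800/1177.5)×360 + (1177.5/2)×0.34×€94.39 = €5,871,090.79.
EOQ at €93.41 = 1183.7 < 19000, so use break Q=19000: TC = 61,800×€93.41 + (61,800/19000.0)×360 + (19000.0/2)×0.34×€93.41 = €6,075,623.25.
Lowest total cost is €5,871,090.79 at Q = 1177.5.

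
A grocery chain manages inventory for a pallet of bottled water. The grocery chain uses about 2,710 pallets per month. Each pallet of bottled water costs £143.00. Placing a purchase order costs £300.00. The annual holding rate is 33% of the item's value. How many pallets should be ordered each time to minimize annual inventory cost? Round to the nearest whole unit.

Annual demand D = 2,710 × 12 = 32,520.
Holding cost H = 0.33 × £143.00 = £47.1900 per unit per year.
EOQ = √(2DS / H) = √(2 × 32,520 × 300 / 47.19).
= √(19,512,000 / 47.19) = √413,477.4317 ≈ 643.022.

Q* ≈ 643 pallets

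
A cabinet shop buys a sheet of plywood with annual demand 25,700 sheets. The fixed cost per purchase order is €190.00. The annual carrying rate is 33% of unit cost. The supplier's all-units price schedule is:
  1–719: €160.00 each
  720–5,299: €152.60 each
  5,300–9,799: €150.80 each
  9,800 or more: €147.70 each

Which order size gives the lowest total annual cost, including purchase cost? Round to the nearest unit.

Q* ≈ 720 sheets

Holding cost per unit per year at price C is H = 0.33·C.
For each price level, check whether its EOQ is feasible; otherwise the best quantity at that price is the breakpoint.
EOQ at €160.00 = 430.1 (feasible in tier 1): TC = 25,700×€160.00 + (25,700/430.1)×190 + (430.1/2)×0.33×€160.00 = €4,134,707.81.
EOQ at €152.60 = 440.4 < 720, so use break Q=720: TC = 25,700×€152.60 + (25,700/720.0)×190 + (720.0/2)×0.33×€152.60 = €3,946,730.82.
EOQ at €150.80 = 443.0 < 5300, so use break Q=5300: TC = 25,700×€150.80 + (25,700/5300.0)×190 + (5300.0/2)×0.33×€150.80 = €4,008,355.92.
EOQ at €147.70 = 447.6 < 9800, so use break Q=9800: TC = 25,700×€147.70 + (25,700/9800.0)×190 + (9800.0/2)×0.33×€147.70 = €4,035,219.17.
Lowest total cost is €3,946,730.82 at Q = 720.0.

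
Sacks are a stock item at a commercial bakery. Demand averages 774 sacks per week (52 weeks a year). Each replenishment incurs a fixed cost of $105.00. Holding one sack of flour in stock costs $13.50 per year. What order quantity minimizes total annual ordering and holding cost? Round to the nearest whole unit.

Q* ≈ 791 sacks

Annual demand D = 774 × 52 = 40,248.
EOQ = √(2DS / H) = √(2 × 40,248 × 105 / 13.5).
= √(8,452,080 / 13.5) = √626,080 ≈ 791.252.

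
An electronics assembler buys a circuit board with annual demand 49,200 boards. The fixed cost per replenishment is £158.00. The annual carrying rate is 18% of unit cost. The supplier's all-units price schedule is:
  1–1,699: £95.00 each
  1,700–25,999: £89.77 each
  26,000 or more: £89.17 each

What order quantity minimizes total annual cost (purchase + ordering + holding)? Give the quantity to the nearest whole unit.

Q* ≈ 1,700 boards

Holding cost per unit per year at price C is H = 0.18·C.
For each price level, check whether its EOQ is feasible; otherwise the best quantity at that price is the breakpoint.
EOQ at £95.00 = 953.5 (feasible in tier 1): TC = 49,200×£95.00 + (49,200/953.5)×158 + (953.5/2)×0.18×£95.00 = £4,690,305.13.
EOQ at £89.77 = 980.9 < 1700, so use break Q=1700: TC = 49,200×£89.77 + (49,200/1700.0)×158 + (1700.0/2)×0.18×£89.77 = £4,434,991.52.
EOQ at £89.17 = 984.2 < 26000, so use break Q=26000: TC = 49,200×£89.17 + (49,200/26000.0)×158 + (26000.0/2)×0.18×£89.17 = £4,596,120.78.
Lowest total cost is £4,434,991.52 at Q = 1700.0.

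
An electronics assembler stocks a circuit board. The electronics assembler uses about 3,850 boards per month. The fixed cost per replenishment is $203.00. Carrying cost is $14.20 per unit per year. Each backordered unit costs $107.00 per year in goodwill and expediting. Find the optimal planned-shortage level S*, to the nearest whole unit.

Annual demand D = 3,850 × 12 = 46,200.
With planned backorders, Q* = √(2DS/H) · √((H+B)/B).
√(2DS/H) = √(2 × 46,200 × 203 / 14.2) = 1149.317.
√((H+B)/B) = √((14.2+107)/107) = 1.0643.
Q* ≈ 1223.205.
S* = Q* · H/(H+B) = 1223.205 × 14.2/121.2 ≈ 143.313.

S* ≈ 143 boards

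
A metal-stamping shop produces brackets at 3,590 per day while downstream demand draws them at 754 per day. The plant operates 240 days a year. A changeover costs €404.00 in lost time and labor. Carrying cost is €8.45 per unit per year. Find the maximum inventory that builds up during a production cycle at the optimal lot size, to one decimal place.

Annual demand D = 754 × 240 = 180,960.
Production build-up factor (1 − d/p) = 1 − 754/3,590 = 0.7900.
Q* = √(2DS / (H(1 − d/p))) = √(2 × 180,960 × 404 / (8.45 × 0.7900)).
= √(146,215,680 / 6.6753) ≈ 4680.182.
Maximum inventory = Q*(1 − d/p) = 4680.182 × 0.7900 ≈ 3697.213.

I_max ≈ 3,697.2 brackets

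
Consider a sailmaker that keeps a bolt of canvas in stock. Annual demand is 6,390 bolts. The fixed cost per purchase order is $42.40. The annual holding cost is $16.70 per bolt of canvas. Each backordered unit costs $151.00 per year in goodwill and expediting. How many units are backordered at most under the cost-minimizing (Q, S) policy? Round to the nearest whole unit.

S* ≈ 19 bolts

With planned backorders, Q* = √(2DS/H) · √((H+B)/B).
√(2DS/H) = √(2 × 6,390 × 42.4 / 16.7) = 180.132.
√((H+B)/B) = √((16.7+151)/151) = 1.0538.
Q* ≈ 189.831.
S* = Q* · H/(H+B) = 189.831 × 16.7/167.7 ≈ 18.904.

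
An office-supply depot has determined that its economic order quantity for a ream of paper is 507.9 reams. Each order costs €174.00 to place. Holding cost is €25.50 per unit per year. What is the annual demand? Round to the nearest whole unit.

Invert the EOQ relation Q*² = 2DS/H.
From Q* = √(2DS/H): D = Q*²H / (2S) = 507.9² × 25.5 / (2 × 174) = 18902.418.

D ≈ 18,902 reams per year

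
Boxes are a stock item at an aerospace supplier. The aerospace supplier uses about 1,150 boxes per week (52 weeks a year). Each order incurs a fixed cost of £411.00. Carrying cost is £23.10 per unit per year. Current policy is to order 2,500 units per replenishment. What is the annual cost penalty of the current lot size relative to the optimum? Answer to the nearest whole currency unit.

Extra cost ≈ £5,009 per year

Annual demand D = 1,150 × 52 = 59,800.
EOQ = √(2DS/H) = √(2 × 59,800 × 411 / 23.1) ≈ 1458.75.
Cost at Q* = (D/Q*)S + (Q*/2)H = √(2DSH) ≈ £33,697.10.
Cost at Q = 2,500: (59,800/2,500)×411 + (2,500/2)×23.1 = £9,831.12 + £28,875.00 = £38,706.12.
Excess = £38,706.12 − £33,697.10 = £5,009.02.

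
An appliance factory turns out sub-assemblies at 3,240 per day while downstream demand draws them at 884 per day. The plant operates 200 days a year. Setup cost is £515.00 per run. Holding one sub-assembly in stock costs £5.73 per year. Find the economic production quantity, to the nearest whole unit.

Q* ≈ 6,611 sub-assemblies

Annual demand D = 884 × 200 = 176,800.
Production build-up factor (1 − d/p) = 1 − 884/3,240 = 0.7272.
Q* = √(2DS / (H(1 − d/p))) = √(2 × 176,800 × 515 / (5.73 × 0.7272)).
= √(182,104,000 / 4.1666) ≈ 6611.002.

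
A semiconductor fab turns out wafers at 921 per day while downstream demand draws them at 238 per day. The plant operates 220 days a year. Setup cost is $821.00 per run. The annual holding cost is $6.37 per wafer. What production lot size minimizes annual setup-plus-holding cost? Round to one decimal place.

Annual demand D = 238 × 220 = 52,360.
Production build-up factor (1 − d/p) = 1 − 238/921 = 0.7416.
Q* = √(2DS / (H(1 − d/p))) = √(2 × 52,360 × 821 / (6.37 × 0.7416)).
= √(85,975,120 / 4.7239) ≈ 4266.150.

Q* ≈ 4,266.2 wafers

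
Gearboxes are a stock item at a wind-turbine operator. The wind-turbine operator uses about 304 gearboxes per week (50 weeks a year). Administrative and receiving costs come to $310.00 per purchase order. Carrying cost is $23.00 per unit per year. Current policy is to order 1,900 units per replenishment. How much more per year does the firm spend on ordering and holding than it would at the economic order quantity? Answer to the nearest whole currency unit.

Extra cost ≈ $9,608 per year

Annual demand D = 304 × 50 = 15,200.
EOQ = √(2DS/H) = √(2 × 15,200 × 310 / 23) ≈ 640.11.
Cost at Q* = (D/Q*)S + (Q*/2)H = √(2DSH) ≈ $14,722.50.
Cost at Q = 1,900: (15,200/1,900)×310 + (1,900/2)×23 = $2,480.00 + $21,850.00 = $24,330.00.
Excess = $24,330.00 − $14,722.50 = $9,607.50.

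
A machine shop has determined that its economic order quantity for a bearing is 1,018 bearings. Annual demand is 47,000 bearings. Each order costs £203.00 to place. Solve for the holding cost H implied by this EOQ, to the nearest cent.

H ≈ £18.41

Invert the EOQ relation Q*² = 2DS/H.
From Q* = √(2DS/H): H = 2DS / Q*² = 2 × 47,000 × 203 / 1,018² = 18.4132.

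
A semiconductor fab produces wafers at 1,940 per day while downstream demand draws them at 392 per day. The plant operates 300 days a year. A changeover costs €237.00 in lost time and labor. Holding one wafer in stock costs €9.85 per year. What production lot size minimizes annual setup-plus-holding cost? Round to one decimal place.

Annual demand D = 392 × 300 = 117,600.
Production build-up factor (1 − d/p) = 1 − 392/1,940 = 0.7979.
Q* = √(2DS / (H(1 − d/p))) = √(2 × 117,600 × 237 / (9.85 × 0.7979)).
= √(55,742,400 / 7.8597) ≈ 2663.116.

Q* ≈ 2,663.1 wafers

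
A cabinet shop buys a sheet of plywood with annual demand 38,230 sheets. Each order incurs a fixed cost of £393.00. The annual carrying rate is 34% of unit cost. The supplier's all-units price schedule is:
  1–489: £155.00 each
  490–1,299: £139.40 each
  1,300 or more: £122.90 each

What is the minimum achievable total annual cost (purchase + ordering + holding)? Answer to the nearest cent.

Holding cost per unit per year at price C is H = 0.34·C.
Evaluate total cost at each tier's feasible EOQ or, if the EOQ is below the tier, at the tier's minimum quantity.
Tier 1 (£155.00): EOQ = 755.1 exceeds tier's upper bound 489, so this tier is dominated.
EOQ at £139.40 = 796.2 (feasible in tier 2): TC = 38,230×£139.40 + (38,230/796.2)×393 + (796.2/2)×0.34×£139.40 = £5,367,000.47.
EOQ at £122.90 = 848.0 < 1300, so use break Q=1300: TC = 38,230×£122.90 + (38,230/1300.0)×393 + (1300.0/2)×0.34×£122.90 = £4,737,185.12.
Lowest total cost among the candidates is at Q = 1300.0.

TC* ≈ £4,737,185.12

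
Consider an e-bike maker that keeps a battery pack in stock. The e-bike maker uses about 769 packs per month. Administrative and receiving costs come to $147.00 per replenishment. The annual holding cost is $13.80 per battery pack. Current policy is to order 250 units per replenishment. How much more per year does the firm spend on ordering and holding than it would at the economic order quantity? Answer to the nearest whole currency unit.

Extra cost ≈ $1,032 per year

Annual demand D = 769 × 12 = 9,228.
EOQ = √(2DS/H) = √(2 × 9,228 × 147 / 13.8) ≈ 443.39.
Cost at Q* = (D/Q*)S + (Q*/2)H = √(2DSH) ≈ $6,118.81.
Cost at Q = 250: (9,228/250)×147 + (250/2)×13.8 = $5,426.06 + $1,725.00 = $7,151.06.
Excess = $7,151.06 − $6,118.81 = $1,032.25.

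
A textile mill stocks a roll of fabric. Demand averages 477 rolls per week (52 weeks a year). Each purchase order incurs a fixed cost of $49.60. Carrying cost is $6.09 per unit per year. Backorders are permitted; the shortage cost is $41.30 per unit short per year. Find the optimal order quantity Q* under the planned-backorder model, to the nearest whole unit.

Annual demand D = 477 × 52 = 24,804.
With planned backorders, Q* = √(2DS/H) · √((H+B)/B).
√(2DS/H) = √(2 × 24,804 × 49.6 / 6.09) = 635.635.
√((H+B)/B) = √((6.09+41.3)/41.3) = 1.0712.
Q* ≈ 680.889.

Q* ≈ 681 rolls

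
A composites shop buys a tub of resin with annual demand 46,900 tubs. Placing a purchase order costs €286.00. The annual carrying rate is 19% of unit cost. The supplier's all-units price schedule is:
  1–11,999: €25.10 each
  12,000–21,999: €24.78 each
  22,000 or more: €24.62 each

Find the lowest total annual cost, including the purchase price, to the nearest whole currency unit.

Holding cost per unit per year at price C is H = 0.19·C.
For each price level, check whether its EOQ is feasible; otherwise the best quantity at that price is the breakpoint.
EOQ at €25.10 = 2371.8 (feasible in tier 1): TC = 46,900×€25.10 + (46,900/2371.8)×286 + (2371.8/2)×0.19×€25.10 = €1,188,500.92.
EOQ at €24.78 = 2387.0 < 12000, so use break Q=12000: TC = 46,900×€24.78 + (46,900/12000.0)×286 + (12000.0/2)×0.19×€24.78 = €1,191,548.98.
EOQ at €24.62 = 2394.8 < 22000, so use break Q=22000: TC = 46,900×€24.62 + (46,900/22000.0)×286 + (22000.0/2)×0.19×€24.62 = €1,206,743.50.
Lowest total cost among the candidates is at Q = 2371.8.

TC* ≈ €1,188,501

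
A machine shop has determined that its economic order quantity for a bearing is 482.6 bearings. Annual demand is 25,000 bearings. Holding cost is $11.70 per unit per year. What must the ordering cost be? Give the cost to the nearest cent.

Invert the EOQ relation Q*² = 2DS/H.
From Q* = √(2DS/H): S = Q*²H / (2D) = 482.6² × 11.7 / (2 × 25,000) = 54.4992.

S ≈ $54.50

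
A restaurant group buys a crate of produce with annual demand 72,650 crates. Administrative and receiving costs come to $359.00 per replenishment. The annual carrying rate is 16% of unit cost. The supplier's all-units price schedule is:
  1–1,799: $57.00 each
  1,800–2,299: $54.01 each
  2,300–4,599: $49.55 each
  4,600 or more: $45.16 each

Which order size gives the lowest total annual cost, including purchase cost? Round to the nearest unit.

Holding cost per unit per year at price C is H = 0.16·C.
Evaluate total cost at each tier's feasible EOQ or, if the EOQ is below the tier, at the tier's minimum quantity.
Tier 1 ($57.00): EOQ = 2391.6 exceeds tier's upper bound 1799, so this tier is dominated.
Tier 2 ($54.01): EOQ = 2456.9 exceeds tier's upper bound 2299, so this tier is dominated.
EOQ at $49.55 = 2565.1 (feasible in tier 3): TC = 72,650×$49.55 + (72,650/2565.1)×359 + (2565.1/2)×0.16×$49.55 = $3,620,143.33.
EOQ at $45.16 = 2686.8 < 4600, so use break Q=4600: TC = 72,650×$45.16 + (72,650/4600.0)×359 + (4600.0/2)×0.16×$45.16 = $3,303,162.74.
Lowest total cost is $3,303,162.74 at Q = 4600.0.

Q* ≈ 4,600 crates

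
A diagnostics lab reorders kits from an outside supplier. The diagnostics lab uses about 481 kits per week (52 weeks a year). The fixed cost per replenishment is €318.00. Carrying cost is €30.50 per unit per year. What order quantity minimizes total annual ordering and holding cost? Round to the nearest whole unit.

Q* ≈ 722 kits

Annual demand D = 481 × 52 = 25,012.
EOQ = √(2DS / H) = √(2 × 25,012 × 318 / 30.5).
= √(15,907,632 / 30.5) = √521,561.7049 ≈ 722.192.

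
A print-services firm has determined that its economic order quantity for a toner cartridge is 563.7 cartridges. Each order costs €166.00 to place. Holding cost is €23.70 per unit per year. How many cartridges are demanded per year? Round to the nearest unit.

D ≈ 22,683 cartridges per year

Invert the EOQ relation Q*² = 2DS/H.
From Q* = √(2DS/H): D = Q*²H / (2S) = 563.7² × 23.7 / (2 × 166) = 22683.305.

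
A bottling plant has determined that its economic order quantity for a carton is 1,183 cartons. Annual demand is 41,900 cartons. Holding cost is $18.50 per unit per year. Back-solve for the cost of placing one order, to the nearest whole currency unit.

Squaring Q* = √(2DS/H) gives Q*² = 2DS/H.
From Q* = √(2DS/H): S = Q*²H / (2D) = 1,183² × 18.5 / (2 × 41,900) = 308.9564.

S ≈ $309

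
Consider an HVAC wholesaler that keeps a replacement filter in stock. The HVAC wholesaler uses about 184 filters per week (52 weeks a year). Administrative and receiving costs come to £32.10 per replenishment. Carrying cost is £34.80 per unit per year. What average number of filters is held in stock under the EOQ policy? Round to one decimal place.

Average inventory ≈ 66.4 filters

Annual demand D = 184 × 52 = 9,568.
The optimal lot size = √(2DS/H) = √(2 × 9,568 × 32.1 / 34.8) ≈ 132.86.
Average inventory = Q*/2 ≈ 132.86 / 2 = 66.429.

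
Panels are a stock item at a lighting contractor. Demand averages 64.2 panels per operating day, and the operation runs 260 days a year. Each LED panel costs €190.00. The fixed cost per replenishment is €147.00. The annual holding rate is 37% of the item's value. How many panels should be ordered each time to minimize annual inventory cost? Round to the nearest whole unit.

Q* ≈ 264 panels

Annual demand D = 64.2 × 260 = 16,692.
Holding cost H = 0.37 × €190.00 = €70.3000 per unit per year.
EOQ = √(2DS / H) = √(2 × 16,692 × 147 / 70.3).
= √(4,907,448 / 70.3) = √69,807.2262 ≈ 264.211.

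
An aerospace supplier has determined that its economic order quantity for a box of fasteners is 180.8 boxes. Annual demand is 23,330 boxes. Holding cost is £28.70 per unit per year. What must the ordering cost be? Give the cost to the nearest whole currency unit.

S ≈ £20

Invert the EOQ relation Q*² = 2DS/H.
From Q* = √(2DS/H): S = Q*²H / (2D) = 180.8² × 28.7 / (2 × 23,330) = 20.1064.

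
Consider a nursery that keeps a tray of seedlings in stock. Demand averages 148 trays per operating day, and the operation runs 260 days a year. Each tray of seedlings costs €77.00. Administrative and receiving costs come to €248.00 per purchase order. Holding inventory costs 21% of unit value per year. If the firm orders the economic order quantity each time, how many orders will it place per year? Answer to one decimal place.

Annual demand D = 148 × 260 = 38,480.
Holding cost H = 0.21 × €77.00 = €16.1700 per unit per year.
The optimal lot size = √(2DS/H) = √(2 × 38,480 × 248 / 16.17) ≈ 1086.43.
Orders per year = D / Q* = 38,480 / 1086.43 ≈ 35.419.

N ≈ 35.4 orders per year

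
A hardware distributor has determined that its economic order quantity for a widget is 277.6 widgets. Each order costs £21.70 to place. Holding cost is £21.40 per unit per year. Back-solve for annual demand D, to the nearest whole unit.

D ≈ 37,998 widgets per year

Squaring Q* = √(2DS/H) gives Q*² = 2DS/H.
From Q* = √(2DS/H): D = Q*²H / (2S) = 277.6² × 21.4 / (2 × 21.7) = 37998.195.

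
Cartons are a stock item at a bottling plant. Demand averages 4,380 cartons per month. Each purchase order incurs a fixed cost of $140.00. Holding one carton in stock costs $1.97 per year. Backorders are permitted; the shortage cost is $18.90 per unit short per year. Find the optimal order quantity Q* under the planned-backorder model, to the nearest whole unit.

Q* ≈ 2,872 cartons

Annual demand D = 4,380 × 12 = 52,560.
With planned backorders, Q* = √(2DS/H) · √((H+B)/B).
√(2DS/H) = √(2 × 52,560 × 140 / 1.97) = 2733.214.
√((H+B)/B) = √((1.97+18.9)/18.9) = 1.0508.
Q* ≈ 2872.129.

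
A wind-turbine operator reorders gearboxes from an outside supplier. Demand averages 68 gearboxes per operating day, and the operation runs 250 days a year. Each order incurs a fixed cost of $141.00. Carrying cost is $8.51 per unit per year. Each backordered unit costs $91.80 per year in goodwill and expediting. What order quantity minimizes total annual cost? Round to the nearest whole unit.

Q* ≈ 785 gearboxes

Annual demand D = 68 × 250 = 17,000.
With planned backorders, Q* = √(2DS/H) · √((H+B)/B).
√(2DS/H) = √(2 × 17,000 × 141 / 8.51) = 750.558.
√((H+B)/B) = √((8.51+91.8)/91.8) = 1.0453.
Q* ≈ 784.576.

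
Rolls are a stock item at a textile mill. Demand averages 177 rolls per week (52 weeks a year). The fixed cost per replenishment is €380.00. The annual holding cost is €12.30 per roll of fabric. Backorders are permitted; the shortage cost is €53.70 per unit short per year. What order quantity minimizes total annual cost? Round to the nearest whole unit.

Annual demand D = 177 × 52 = 9,204.
With planned backorders, Q* = √(2DS/H) · √((H+B)/B).
√(2DS/H) = √(2 × 9,204 × 380 / 12.3) = 754.124.
√((H+B)/B) = √((12.3+53.7)/53.7) = 1.1086.
Q* ≈ 836.041.

Q* ≈ 836 rolls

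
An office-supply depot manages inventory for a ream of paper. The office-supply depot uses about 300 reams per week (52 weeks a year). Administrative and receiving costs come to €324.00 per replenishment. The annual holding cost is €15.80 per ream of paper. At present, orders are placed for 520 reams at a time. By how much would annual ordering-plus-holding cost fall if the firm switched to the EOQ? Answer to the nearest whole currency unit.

Annual demand D = 300 × 52 = 15,600.
EOQ = √(2DS/H) = √(2 × 15,600 × 324 / 15.8) ≈ 799.87.
Cost at Q* = (D/Q*)S + (Q*/2)H = √(2DSH) ≈ €12,638.00.
Cost at Q = 520: (15,600/520)×324 + (520/2)×15.8 = €9,720.00 + €4,108.00 = €13,828.00.
Excess = €13,828.00 − €12,638.00 = €1,190.00.

Extra cost ≈ €1,190 per year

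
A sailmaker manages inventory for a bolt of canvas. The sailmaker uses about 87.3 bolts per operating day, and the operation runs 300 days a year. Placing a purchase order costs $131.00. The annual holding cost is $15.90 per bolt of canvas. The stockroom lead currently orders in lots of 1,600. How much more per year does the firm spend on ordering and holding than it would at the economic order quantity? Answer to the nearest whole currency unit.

Annual demand D = 87.3 × 300 = 26,190.
EOQ = √(2DS/H) = √(2 × 26,190 × 131 / 15.9) ≈ 656.93.
Cost at Q* = (D/Q*)S + (Q*/2)H = √(2DSH) ≈ $10,445.20.
Cost at Q = 1,600: (26,190/1,600)×131 + (1,600/2)×15.9 = $2,144.31 + $12,720.00 = $14,864.31.
Excess = $14,864.31 − $10,445.20 = $4,419.10.

Extra cost ≈ $4,419 per year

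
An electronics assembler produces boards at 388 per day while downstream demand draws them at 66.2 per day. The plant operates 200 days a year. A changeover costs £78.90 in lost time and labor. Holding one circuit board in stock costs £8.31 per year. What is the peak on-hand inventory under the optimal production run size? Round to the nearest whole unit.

Annual demand D = 66.2 × 200 = 13,240.
Production build-up factor (1 − d/p) = 1 − 66.2/388 = 0.8294.
Q* = √(2DS / (H(1 − d/p))) = √(2 × 13,240 × 78.9 / (8.31 × 0.8294)).
= √(2,089,272 / 6.8922) ≈ 550.579.
Maximum inventory = Q*(1 − d/p) = 550.579 × 0.8294 ≈ 456.640.

I_max ≈ 457 boards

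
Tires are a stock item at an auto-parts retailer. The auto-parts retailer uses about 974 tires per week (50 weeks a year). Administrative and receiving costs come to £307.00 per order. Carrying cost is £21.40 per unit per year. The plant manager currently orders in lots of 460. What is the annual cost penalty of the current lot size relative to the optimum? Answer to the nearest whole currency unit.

Annual demand D = 974 × 50 = 48,700.
EOQ = √(2DS/H) = √(2 × 48,700 × 307 / 21.4) ≈ 1182.07.
Cost at Q* = (D/Q*)S + (Q*/2)H = √(2DSH) ≈ £25,296.22.
Cost at Q = 460: (48,700/460)×307 + (460/2)×21.4 = £32,501.96 + £4,922.00 = £37,423.96.
Excess = £37,423.96 − £25,296.22 = £12,127.74.

Extra cost ≈ £12,128 per year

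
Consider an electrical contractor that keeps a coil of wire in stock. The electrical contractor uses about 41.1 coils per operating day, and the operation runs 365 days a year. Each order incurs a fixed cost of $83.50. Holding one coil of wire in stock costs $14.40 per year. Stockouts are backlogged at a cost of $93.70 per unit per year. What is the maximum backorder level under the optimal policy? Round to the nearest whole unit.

Annual demand D = 41.1 × 365 = 15,001.5.
With planned backorders, Q* = √(2DS/H) · √((H+B)/B).
√(2DS/H) = √(2 × 15,001.5 × 83.5 / 14.4) = 417.104.
√((H+B)/B) = √((14.4+93.7)/93.7) = 1.0741.
Q* ≈ 448.010.
S* = Q* · H/(H+B) = 448.010 × 14.4/108.1 ≈ 59.679.

S* ≈ 60 coils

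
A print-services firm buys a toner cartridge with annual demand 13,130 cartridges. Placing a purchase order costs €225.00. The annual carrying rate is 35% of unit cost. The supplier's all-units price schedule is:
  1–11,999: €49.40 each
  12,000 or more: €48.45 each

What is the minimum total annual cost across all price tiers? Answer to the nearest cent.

Holding cost per unit per year at price C is H = 0.35·C.
Candidates are each tier's EOQ (if it falls in that tier) and each price-break quantity.
EOQ at €49.40 = 584.6 (feasible in tier 1): TC = 13,130×€49.40 + (13,130/584.6)×225 + (584.6/2)×0.35×€49.40 = €658,729.32.
EOQ at €48.45 = 590.3 < 12000, so use break Q=12000: TC = 13,130×€48.45 + (13,130/12000.0)×225 + (12000.0/2)×0.35×€48.45 = €738,139.69.
Lowest total cost among the candidates is at Q = 584.6.

TC* ≈ €658,729.32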